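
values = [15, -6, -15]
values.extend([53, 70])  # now [15, -6, -15, 53, 70]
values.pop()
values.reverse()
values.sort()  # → [-15, -6, 15, 53]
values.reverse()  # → [53, 15, -6, -15]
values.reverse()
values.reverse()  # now [53, 15, -6, -15]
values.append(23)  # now [53, 15, -6, -15, 23]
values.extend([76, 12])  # [53, 15, -6, -15, 23, 76, 12]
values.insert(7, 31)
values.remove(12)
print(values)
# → [53, 15, -6, -15, 23, 76, 31]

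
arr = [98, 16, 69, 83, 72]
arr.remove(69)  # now [98, 16, 83, 72]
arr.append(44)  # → [98, 16, 83, 72, 44]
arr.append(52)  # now [98, 16, 83, 72, 44, 52]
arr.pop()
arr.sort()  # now [16, 44, 72, 83, 98]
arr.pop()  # 98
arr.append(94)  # [16, 44, 72, 83, 94]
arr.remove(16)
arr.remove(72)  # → [44, 83, 94]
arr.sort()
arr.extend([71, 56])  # [44, 83, 94, 71, 56]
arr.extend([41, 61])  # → [44, 83, 94, 71, 56, 41, 61]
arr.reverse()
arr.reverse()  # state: [44, 83, 94, 71, 56, 41, 61]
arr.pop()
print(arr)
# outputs [44, 83, 94, 71, 56, 41]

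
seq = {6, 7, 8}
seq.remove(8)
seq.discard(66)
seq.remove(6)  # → {7}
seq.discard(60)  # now {7}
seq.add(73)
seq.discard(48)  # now {7, 73}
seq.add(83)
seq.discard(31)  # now {7, 73, 83}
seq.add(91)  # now {7, 73, 83, 91}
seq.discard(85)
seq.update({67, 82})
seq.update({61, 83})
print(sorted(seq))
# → [7, 61, 67, 73, 82, 83, 91]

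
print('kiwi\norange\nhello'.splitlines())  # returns ['kiwi', 'orange', 'hello']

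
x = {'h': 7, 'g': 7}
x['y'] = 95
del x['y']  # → {'h': 7, 'g': 7}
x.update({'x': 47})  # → {'h': 7, 'g': 7, 'x': 47}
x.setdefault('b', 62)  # 62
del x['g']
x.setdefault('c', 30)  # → 30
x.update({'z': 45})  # {'h': 7, 'x': 47, 'b': 62, 'c': 30, 'z': 45}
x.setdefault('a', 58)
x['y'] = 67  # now {'h': 7, 'x': 47, 'b': 62, 'c': 30, 'z': 45, 'a': 58, 'y': 67}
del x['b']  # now {'h': 7, 'x': 47, 'c': 30, 'z': 45, 'a': 58, 'y': 67}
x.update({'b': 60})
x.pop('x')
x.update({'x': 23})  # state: {'h': 7, 'c': 30, 'z': 45, 'a': 58, 'y': 67, 'b': 60, 'x': 23}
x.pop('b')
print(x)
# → {'h': 7, 'c': 30, 'z': 45, 'a': 58, 'y': 67, 'x': 23}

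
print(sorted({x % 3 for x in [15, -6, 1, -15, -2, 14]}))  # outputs [0, 1, 2]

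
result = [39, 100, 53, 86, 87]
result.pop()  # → 87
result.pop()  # 86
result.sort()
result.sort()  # [39, 53, 100]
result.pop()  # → 100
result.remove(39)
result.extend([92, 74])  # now [53, 92, 74]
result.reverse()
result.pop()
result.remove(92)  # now [74]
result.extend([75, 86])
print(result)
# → [74, 75, 86]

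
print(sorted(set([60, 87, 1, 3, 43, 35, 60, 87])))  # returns [1, 3, 35, 43, 60, 87]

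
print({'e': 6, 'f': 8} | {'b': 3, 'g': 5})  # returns {'e': 6, 'f': 8, 'b': 3, 'g': 5}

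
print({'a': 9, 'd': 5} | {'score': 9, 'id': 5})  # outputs {'a': 9, 'd': 5, 'score': 9, 'id': 5}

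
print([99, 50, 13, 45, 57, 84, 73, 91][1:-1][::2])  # [50, 45, 84]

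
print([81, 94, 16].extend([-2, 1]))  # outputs None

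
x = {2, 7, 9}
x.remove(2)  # {7, 9}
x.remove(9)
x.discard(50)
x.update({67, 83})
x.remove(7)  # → {67, 83}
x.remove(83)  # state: {67}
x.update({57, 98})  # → {57, 67, 98}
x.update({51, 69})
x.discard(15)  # {51, 57, 67, 69, 98}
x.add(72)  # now {51, 57, 67, 69, 72, 98}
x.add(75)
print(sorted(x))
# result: [51, 57, 67, 69, 72, 75, 98]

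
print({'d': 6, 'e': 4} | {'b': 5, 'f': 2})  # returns {'d': 6, 'e': 4, 'b': 5, 'f': 2}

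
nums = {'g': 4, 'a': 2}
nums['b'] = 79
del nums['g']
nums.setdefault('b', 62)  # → 79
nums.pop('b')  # 79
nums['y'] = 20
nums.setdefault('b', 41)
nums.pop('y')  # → 20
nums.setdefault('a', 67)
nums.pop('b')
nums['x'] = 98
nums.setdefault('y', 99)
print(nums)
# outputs {'a': 2, 'x': 98, 'y': 99}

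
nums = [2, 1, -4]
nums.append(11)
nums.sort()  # [-4, 1, 2, 11]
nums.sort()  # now [-4, 1, 2, 11]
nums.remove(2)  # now [-4, 1, 11]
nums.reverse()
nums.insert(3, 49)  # [11, 1, -4, 49]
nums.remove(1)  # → [11, -4, 49]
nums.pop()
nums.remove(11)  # [-4]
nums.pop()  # -4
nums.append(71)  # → [71]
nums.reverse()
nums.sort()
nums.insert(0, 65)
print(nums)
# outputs [65, 71]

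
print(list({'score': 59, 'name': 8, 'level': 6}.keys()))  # ['score', 'name', 'level']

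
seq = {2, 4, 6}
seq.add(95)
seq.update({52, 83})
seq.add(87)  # {2, 4, 6, 52, 83, 87, 95}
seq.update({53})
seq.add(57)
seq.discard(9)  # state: {2, 4, 6, 52, 53, 57, 83, 87, 95}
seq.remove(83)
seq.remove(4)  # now {2, 6, 52, 53, 57, 87, 95}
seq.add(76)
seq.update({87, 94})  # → {2, 6, 52, 53, 57, 76, 87, 94, 95}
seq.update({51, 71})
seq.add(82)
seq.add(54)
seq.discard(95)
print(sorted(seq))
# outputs [2, 6, 51, 52, 53, 54, 57, 71, 76, 82, 87, 94]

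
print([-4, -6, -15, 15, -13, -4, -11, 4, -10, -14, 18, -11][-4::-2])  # [-10, -11, -13, -15, -4]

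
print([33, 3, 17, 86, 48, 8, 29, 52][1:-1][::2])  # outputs [3, 86, 8]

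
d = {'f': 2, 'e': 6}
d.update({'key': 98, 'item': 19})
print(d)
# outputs {'f': 2, 'e': 6, 'key': 98, 'item': 19}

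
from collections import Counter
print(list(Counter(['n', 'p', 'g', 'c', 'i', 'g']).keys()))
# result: ['n', 'p', 'g', 'c', 'i']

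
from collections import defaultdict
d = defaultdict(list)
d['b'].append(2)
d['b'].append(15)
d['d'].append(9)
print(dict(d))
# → {'b': [2, 15], 'd': [9]}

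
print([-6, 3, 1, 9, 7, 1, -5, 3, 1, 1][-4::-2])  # [-5, 7, 1, -6]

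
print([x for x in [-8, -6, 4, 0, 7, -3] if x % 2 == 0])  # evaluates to [-8, -6, 4, 0]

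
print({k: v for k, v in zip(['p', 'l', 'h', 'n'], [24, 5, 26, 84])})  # {'p': 24, 'l': 5, 'h': 26, 'n': 84}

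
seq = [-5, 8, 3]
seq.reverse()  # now [3, 8, -5]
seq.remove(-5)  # [3, 8]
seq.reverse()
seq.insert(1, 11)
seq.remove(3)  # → [8, 11]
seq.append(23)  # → [8, 11, 23]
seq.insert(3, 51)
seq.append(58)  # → [8, 11, 23, 51, 58]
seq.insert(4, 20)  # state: [8, 11, 23, 51, 20, 58]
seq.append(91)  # [8, 11, 23, 51, 20, 58, 91]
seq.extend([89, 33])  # [8, 11, 23, 51, 20, 58, 91, 89, 33]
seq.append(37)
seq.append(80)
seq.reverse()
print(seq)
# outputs [80, 37, 33, 89, 91, 58, 20, 51, 23, 11, 8]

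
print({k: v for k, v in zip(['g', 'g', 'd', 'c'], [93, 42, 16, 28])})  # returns {'g': 42, 'd': 16, 'c': 28}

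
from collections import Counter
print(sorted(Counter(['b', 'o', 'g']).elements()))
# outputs ['b', 'g', 'o']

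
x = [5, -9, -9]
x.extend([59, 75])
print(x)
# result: [5, -9, -9, 59, 75]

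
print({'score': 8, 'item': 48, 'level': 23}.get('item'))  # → 48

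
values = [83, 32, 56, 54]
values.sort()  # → [32, 54, 56, 83]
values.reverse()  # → [83, 56, 54, 32]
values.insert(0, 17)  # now [17, 83, 56, 54, 32]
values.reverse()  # [32, 54, 56, 83, 17]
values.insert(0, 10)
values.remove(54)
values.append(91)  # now [10, 32, 56, 83, 17, 91]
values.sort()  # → [10, 17, 32, 56, 83, 91]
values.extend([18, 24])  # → [10, 17, 32, 56, 83, 91, 18, 24]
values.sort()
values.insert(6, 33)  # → [10, 17, 18, 24, 32, 56, 33, 83, 91]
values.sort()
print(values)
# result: [10, 17, 18, 24, 32, 33, 56, 83, 91]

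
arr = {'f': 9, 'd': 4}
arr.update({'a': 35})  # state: {'f': 9, 'd': 4, 'a': 35}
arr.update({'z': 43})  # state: {'f': 9, 'd': 4, 'a': 35, 'z': 43}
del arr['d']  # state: {'f': 9, 'a': 35, 'z': 43}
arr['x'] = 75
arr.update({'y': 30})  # {'f': 9, 'a': 35, 'z': 43, 'x': 75, 'y': 30}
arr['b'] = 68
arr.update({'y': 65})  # {'f': 9, 'a': 35, 'z': 43, 'x': 75, 'y': 65, 'b': 68}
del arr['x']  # {'f': 9, 'a': 35, 'z': 43, 'y': 65, 'b': 68}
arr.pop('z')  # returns 43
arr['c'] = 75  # {'f': 9, 'a': 35, 'y': 65, 'b': 68, 'c': 75}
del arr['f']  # {'a': 35, 'y': 65, 'b': 68, 'c': 75}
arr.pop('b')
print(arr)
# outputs {'a': 35, 'y': 65, 'c': 75}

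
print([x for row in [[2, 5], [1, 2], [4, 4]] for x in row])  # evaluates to [2, 5, 1, 2, 4, 4]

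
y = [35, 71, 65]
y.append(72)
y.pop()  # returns 72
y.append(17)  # [35, 71, 65, 17]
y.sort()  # [17, 35, 65, 71]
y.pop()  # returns 71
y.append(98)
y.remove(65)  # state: [17, 35, 98]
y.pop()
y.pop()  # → 35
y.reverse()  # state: [17]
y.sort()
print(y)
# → [17]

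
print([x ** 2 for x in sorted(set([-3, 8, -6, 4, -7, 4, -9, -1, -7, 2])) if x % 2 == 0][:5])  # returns [36, 4, 16, 64]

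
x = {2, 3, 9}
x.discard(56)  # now {2, 3, 9}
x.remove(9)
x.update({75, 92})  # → {2, 3, 75, 92}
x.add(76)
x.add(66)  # {2, 3, 66, 75, 76, 92}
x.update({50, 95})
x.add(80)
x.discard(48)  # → {2, 3, 50, 66, 75, 76, 80, 92, 95}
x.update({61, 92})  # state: {2, 3, 50, 61, 66, 75, 76, 80, 92, 95}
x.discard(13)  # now {2, 3, 50, 61, 66, 75, 76, 80, 92, 95}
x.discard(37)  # {2, 3, 50, 61, 66, 75, 76, 80, 92, 95}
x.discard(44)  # {2, 3, 50, 61, 66, 75, 76, 80, 92, 95}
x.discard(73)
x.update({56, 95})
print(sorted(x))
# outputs [2, 3, 50, 56, 61, 66, 75, 76, 80, 92, 95]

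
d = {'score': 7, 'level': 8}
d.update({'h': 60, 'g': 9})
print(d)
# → {'score': 7, 'level': 8, 'h': 60, 'g': 9}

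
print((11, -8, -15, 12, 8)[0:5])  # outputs (11, -8, -15, 12, 8)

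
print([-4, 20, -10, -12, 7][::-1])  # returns [7, -12, -10, 20, -4]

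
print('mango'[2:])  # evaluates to ngo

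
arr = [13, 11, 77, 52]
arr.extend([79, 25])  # [13, 11, 77, 52, 79, 25]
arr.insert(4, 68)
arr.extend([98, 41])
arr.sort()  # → [11, 13, 25, 41, 52, 68, 77, 79, 98]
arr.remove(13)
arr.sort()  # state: [11, 25, 41, 52, 68, 77, 79, 98]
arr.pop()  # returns 98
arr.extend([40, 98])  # [11, 25, 41, 52, 68, 77, 79, 40, 98]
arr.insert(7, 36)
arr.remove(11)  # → [25, 41, 52, 68, 77, 79, 36, 40, 98]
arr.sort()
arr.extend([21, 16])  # [25, 36, 40, 41, 52, 68, 77, 79, 98, 21, 16]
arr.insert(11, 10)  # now [25, 36, 40, 41, 52, 68, 77, 79, 98, 21, 16, 10]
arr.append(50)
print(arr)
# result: [25, 36, 40, 41, 52, 68, 77, 79, 98, 21, 16, 10, 50]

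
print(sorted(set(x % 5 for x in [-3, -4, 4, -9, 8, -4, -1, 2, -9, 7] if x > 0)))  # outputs [2, 3, 4]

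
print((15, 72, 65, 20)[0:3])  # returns (15, 72, 65)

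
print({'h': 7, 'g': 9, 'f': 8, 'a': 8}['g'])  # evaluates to 9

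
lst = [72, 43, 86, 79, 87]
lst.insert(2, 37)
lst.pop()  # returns 87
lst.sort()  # [37, 43, 72, 79, 86]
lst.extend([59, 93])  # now [37, 43, 72, 79, 86, 59, 93]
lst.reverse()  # [93, 59, 86, 79, 72, 43, 37]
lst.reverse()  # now [37, 43, 72, 79, 86, 59, 93]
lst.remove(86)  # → [37, 43, 72, 79, 59, 93]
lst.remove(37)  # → [43, 72, 79, 59, 93]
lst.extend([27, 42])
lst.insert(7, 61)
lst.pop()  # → 61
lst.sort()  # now [27, 42, 43, 59, 72, 79, 93]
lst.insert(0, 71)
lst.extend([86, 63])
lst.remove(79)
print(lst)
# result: [71, 27, 42, 43, 59, 72, 93, 86, 63]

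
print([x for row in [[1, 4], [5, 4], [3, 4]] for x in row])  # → [1, 4, 5, 4, 3, 4]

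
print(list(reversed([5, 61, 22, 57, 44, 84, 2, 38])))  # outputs [38, 2, 84, 44, 57, 22, 61, 5]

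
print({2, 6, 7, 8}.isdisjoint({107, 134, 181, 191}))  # True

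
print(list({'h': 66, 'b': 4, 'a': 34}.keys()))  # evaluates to ['h', 'b', 'a']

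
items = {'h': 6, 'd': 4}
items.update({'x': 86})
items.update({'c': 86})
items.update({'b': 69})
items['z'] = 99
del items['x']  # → {'h': 6, 'd': 4, 'c': 86, 'b': 69, 'z': 99}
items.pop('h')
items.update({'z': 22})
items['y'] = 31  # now {'d': 4, 'c': 86, 'b': 69, 'z': 22, 'y': 31}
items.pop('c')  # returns 86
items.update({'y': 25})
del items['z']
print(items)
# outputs {'d': 4, 'b': 69, 'y': 25}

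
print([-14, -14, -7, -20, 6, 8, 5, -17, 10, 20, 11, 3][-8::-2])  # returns [6, -7, -14]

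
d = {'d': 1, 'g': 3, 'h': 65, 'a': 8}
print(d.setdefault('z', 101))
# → 101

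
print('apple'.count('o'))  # 0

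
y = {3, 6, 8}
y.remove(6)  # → {3, 8}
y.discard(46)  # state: {3, 8}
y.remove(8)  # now {3}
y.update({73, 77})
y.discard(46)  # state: {3, 73, 77}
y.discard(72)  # {3, 73, 77}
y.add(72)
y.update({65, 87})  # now {3, 65, 72, 73, 77, 87}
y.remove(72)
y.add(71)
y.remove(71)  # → {3, 65, 73, 77, 87}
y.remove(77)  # {3, 65, 73, 87}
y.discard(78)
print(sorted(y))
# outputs [3, 65, 73, 87]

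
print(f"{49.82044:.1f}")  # 49.8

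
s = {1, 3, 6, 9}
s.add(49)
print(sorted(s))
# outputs [1, 3, 6, 9, 49]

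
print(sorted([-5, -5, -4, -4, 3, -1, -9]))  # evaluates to [-9, -5, -5, -4, -4, -1, 3]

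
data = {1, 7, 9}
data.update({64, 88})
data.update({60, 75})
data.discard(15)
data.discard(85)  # {1, 7, 9, 60, 64, 75, 88}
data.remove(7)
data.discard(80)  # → {1, 9, 60, 64, 75, 88}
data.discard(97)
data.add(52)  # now {1, 9, 52, 60, 64, 75, 88}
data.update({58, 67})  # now {1, 9, 52, 58, 60, 64, 67, 75, 88}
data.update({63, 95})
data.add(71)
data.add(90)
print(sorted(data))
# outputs [1, 9, 52, 58, 60, 63, 64, 67, 71, 75, 88, 90, 95]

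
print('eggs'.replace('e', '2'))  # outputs 2ggs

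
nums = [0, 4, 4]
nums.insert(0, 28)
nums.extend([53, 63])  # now [28, 0, 4, 4, 53, 63]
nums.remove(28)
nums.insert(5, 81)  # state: [0, 4, 4, 53, 63, 81]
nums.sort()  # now [0, 4, 4, 53, 63, 81]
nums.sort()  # [0, 4, 4, 53, 63, 81]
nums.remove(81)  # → [0, 4, 4, 53, 63]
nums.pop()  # 63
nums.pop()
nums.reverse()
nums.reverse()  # [0, 4, 4]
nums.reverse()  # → [4, 4, 0]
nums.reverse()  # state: [0, 4, 4]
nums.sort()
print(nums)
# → [0, 4, 4]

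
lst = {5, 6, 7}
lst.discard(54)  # {5, 6, 7}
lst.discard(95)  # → {5, 6, 7}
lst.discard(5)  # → {6, 7}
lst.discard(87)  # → {6, 7}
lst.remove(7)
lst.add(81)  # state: {6, 81}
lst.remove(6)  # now {81}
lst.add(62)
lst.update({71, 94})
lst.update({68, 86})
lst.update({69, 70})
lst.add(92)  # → {62, 68, 69, 70, 71, 81, 86, 92, 94}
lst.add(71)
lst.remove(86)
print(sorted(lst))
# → [62, 68, 69, 70, 71, 81, 92, 94]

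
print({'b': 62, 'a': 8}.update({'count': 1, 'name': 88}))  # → None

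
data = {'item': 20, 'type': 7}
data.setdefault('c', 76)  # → 76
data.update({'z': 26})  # {'item': 20, 'type': 7, 'c': 76, 'z': 26}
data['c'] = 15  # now {'item': 20, 'type': 7, 'c': 15, 'z': 26}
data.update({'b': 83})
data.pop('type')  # 7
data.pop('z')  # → 26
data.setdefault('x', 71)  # 71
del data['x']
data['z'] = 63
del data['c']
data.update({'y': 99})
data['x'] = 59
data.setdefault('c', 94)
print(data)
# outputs {'item': 20, 'b': 83, 'z': 63, 'y': 99, 'x': 59, 'c': 94}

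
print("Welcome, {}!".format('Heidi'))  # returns Welcome, Heidi!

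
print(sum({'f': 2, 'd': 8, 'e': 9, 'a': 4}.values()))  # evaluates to 23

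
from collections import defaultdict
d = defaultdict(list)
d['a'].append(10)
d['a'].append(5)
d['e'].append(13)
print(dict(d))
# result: {'a': [10, 5], 'e': [13]}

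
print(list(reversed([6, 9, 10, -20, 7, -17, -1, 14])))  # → [14, -1, -17, 7, -20, 10, 9, 6]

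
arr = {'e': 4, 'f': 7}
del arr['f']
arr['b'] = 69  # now {'e': 4, 'b': 69}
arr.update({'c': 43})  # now {'e': 4, 'b': 69, 'c': 43}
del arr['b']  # {'e': 4, 'c': 43}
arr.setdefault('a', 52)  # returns 52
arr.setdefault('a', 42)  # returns 52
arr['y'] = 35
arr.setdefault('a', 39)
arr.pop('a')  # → 52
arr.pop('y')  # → 35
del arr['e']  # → {'c': 43}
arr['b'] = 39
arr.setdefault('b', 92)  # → 39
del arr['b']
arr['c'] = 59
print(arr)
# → {'c': 59}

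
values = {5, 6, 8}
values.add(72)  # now {5, 6, 8, 72}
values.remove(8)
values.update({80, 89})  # {5, 6, 72, 80, 89}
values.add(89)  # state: {5, 6, 72, 80, 89}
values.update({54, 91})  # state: {5, 6, 54, 72, 80, 89, 91}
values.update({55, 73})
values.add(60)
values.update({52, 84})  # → {5, 6, 52, 54, 55, 60, 72, 73, 80, 84, 89, 91}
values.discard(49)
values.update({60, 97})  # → {5, 6, 52, 54, 55, 60, 72, 73, 80, 84, 89, 91, 97}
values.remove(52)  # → {5, 6, 54, 55, 60, 72, 73, 80, 84, 89, 91, 97}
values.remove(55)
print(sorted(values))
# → [5, 6, 54, 60, 72, 73, 80, 84, 89, 91, 97]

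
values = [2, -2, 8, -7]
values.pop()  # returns -7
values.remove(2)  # [-2, 8]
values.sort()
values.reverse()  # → [8, -2]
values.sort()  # [-2, 8]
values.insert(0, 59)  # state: [59, -2, 8]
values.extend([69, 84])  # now [59, -2, 8, 69, 84]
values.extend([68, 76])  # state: [59, -2, 8, 69, 84, 68, 76]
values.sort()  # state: [-2, 8, 59, 68, 69, 76, 84]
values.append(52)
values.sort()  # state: [-2, 8, 52, 59, 68, 69, 76, 84]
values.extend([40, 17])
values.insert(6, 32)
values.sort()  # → [-2, 8, 17, 32, 40, 52, 59, 68, 69, 76, 84]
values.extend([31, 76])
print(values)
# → [-2, 8, 17, 32, 40, 52, 59, 68, 69, 76, 84, 31, 76]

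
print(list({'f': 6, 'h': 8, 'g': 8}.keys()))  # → ['f', 'h', 'g']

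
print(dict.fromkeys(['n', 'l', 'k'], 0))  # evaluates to {'n': 0, 'l': 0, 'k': 0}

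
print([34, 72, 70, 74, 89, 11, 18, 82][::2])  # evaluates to [34, 70, 89, 18]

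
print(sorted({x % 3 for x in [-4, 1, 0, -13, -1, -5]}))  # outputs [0, 1, 2]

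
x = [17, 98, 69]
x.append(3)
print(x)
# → [17, 98, 69, 3]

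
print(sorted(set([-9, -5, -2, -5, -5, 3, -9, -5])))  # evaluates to [-9, -5, -2, 3]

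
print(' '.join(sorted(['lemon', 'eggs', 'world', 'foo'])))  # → eggs foo lemon world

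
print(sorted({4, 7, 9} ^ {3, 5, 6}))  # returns [3, 4, 5, 6, 7, 9]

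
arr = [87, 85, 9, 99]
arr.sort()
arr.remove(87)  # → [9, 85, 99]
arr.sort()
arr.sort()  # [9, 85, 99]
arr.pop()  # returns 99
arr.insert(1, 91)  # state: [9, 91, 85]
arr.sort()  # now [9, 85, 91]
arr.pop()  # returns 91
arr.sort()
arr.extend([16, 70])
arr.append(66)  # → [9, 85, 16, 70, 66]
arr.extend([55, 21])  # [9, 85, 16, 70, 66, 55, 21]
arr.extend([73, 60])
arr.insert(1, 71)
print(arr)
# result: [9, 71, 85, 16, 70, 66, 55, 21, 73, 60]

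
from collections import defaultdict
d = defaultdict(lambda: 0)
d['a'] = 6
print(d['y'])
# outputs 0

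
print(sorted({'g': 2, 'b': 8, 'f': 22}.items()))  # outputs [('b', 8), ('f', 22), ('g', 2)]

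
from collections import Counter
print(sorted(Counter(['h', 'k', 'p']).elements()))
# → ['h', 'k', 'p']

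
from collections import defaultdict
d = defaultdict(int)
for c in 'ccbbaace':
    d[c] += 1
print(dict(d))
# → {'c': 3, 'b': 2, 'a': 2, 'e': 1}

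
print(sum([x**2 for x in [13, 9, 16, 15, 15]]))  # 956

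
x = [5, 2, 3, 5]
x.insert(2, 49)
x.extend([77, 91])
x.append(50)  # [5, 2, 49, 3, 5, 77, 91, 50]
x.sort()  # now [2, 3, 5, 5, 49, 50, 77, 91]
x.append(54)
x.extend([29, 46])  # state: [2, 3, 5, 5, 49, 50, 77, 91, 54, 29, 46]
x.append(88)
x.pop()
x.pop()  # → 46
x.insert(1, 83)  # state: [2, 83, 3, 5, 5, 49, 50, 77, 91, 54, 29]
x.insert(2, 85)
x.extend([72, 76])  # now [2, 83, 85, 3, 5, 5, 49, 50, 77, 91, 54, 29, 72, 76]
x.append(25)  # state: [2, 83, 85, 3, 5, 5, 49, 50, 77, 91, 54, 29, 72, 76, 25]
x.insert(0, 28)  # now [28, 2, 83, 85, 3, 5, 5, 49, 50, 77, 91, 54, 29, 72, 76, 25]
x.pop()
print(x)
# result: [28, 2, 83, 85, 3, 5, 5, 49, 50, 77, 91, 54, 29, 72, 76]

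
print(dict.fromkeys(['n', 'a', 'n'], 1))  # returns {'n': 1, 'a': 1}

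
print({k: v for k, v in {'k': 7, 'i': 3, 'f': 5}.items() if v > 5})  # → {'k': 7}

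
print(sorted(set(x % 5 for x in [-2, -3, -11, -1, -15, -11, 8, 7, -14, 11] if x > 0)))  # [1, 2, 3]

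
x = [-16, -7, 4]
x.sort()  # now [-16, -7, 4]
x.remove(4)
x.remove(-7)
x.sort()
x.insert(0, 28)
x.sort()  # [-16, 28]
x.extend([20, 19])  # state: [-16, 28, 20, 19]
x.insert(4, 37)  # [-16, 28, 20, 19, 37]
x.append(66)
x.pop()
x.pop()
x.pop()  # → 19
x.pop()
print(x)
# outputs [-16, 28]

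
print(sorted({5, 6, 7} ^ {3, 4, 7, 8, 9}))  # [3, 4, 5, 6, 8, 9]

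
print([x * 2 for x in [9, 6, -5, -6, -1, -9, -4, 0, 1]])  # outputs [18, 12, -10, -12, -2, -18, -8, 0, 2]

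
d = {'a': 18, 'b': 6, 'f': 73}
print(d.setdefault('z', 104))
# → 104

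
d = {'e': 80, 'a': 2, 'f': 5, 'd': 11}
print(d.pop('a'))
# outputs 2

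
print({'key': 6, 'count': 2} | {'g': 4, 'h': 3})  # {'key': 6, 'count': 2, 'g': 4, 'h': 3}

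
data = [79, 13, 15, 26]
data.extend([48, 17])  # [79, 13, 15, 26, 48, 17]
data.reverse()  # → [17, 48, 26, 15, 13, 79]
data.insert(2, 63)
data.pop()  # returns 79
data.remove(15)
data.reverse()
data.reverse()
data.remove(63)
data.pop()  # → 13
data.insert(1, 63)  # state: [17, 63, 48, 26]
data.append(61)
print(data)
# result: [17, 63, 48, 26, 61]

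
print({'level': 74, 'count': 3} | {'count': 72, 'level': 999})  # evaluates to {'level': 999, 'count': 72}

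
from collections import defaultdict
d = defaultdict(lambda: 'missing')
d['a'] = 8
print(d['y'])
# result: missing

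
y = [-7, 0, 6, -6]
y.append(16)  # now [-7, 0, 6, -6, 16]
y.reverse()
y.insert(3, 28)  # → [16, -6, 6, 28, 0, -7]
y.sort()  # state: [-7, -6, 0, 6, 16, 28]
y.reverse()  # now [28, 16, 6, 0, -6, -7]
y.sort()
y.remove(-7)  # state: [-6, 0, 6, 16, 28]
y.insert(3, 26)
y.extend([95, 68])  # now [-6, 0, 6, 26, 16, 28, 95, 68]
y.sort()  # [-6, 0, 6, 16, 26, 28, 68, 95]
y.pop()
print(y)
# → [-6, 0, 6, 16, 26, 28, 68]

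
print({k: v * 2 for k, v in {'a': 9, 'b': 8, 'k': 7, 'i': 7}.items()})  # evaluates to {'a': 18, 'b': 16, 'k': 14, 'i': 14}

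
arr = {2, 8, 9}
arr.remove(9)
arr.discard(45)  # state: {2, 8}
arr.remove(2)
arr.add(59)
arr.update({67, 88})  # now {8, 59, 67, 88}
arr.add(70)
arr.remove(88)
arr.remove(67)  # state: {8, 59, 70}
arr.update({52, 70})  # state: {8, 52, 59, 70}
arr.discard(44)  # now {8, 52, 59, 70}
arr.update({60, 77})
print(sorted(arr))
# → [8, 52, 59, 60, 70, 77]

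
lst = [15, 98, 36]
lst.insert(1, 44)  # [15, 44, 98, 36]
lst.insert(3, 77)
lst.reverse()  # [36, 77, 98, 44, 15]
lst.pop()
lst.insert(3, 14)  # [36, 77, 98, 14, 44]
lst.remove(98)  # [36, 77, 14, 44]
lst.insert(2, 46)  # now [36, 77, 46, 14, 44]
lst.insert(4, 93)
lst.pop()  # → 44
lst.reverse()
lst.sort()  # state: [14, 36, 46, 77, 93]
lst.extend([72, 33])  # [14, 36, 46, 77, 93, 72, 33]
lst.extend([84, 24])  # [14, 36, 46, 77, 93, 72, 33, 84, 24]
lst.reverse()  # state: [24, 84, 33, 72, 93, 77, 46, 36, 14]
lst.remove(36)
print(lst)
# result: [24, 84, 33, 72, 93, 77, 46, 14]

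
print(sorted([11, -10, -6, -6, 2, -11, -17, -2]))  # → [-17, -11, -10, -6, -6, -2, 2, 11]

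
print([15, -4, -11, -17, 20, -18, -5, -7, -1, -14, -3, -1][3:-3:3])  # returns [-17, -5]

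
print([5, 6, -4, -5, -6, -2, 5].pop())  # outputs 5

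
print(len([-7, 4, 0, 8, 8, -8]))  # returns 6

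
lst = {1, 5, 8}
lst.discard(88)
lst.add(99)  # {1, 5, 8, 99}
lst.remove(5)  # {1, 8, 99}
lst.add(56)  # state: {1, 8, 56, 99}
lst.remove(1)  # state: {8, 56, 99}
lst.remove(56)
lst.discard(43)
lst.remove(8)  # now {99}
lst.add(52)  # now {52, 99}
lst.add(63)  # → {52, 63, 99}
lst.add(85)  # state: {52, 63, 85, 99}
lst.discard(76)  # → {52, 63, 85, 99}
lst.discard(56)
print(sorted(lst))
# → [52, 63, 85, 99]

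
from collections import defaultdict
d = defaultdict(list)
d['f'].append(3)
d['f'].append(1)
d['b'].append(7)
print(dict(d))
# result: {'f': [3, 1], 'b': [7]}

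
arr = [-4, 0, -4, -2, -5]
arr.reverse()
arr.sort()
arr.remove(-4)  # [-5, -4, -2, 0]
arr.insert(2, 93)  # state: [-5, -4, 93, -2, 0]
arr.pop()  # 0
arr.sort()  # [-5, -4, -2, 93]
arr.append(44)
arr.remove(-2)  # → [-5, -4, 93, 44]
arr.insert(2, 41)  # [-5, -4, 41, 93, 44]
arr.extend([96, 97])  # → [-5, -4, 41, 93, 44, 96, 97]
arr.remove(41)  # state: [-5, -4, 93, 44, 96, 97]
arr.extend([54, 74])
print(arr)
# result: [-5, -4, 93, 44, 96, 97, 54, 74]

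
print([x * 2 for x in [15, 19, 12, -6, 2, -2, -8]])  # [30, 38, 24, -12, 4, -4, -16]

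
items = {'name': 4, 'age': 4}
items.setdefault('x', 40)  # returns 40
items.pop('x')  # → 40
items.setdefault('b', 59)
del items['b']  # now {'name': 4, 'age': 4}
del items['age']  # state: {'name': 4}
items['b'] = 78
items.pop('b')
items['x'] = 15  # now {'name': 4, 'x': 15}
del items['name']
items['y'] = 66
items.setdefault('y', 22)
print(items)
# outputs {'x': 15, 'y': 66}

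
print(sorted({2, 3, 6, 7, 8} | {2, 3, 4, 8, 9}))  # [2, 3, 4, 6, 7, 8, 9]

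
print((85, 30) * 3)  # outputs (85, 30, 85, 30, 85, 30)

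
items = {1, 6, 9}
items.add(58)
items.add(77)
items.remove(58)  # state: {1, 6, 9, 77}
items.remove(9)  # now {1, 6, 77}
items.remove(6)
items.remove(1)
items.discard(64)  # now {77}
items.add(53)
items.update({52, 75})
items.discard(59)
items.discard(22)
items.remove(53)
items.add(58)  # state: {52, 58, 75, 77}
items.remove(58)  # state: {52, 75, 77}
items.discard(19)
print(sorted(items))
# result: [52, 75, 77]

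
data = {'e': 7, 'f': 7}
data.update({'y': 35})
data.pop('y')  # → 35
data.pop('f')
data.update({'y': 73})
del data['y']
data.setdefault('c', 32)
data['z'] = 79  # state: {'e': 7, 'c': 32, 'z': 79}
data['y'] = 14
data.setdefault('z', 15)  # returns 79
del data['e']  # {'c': 32, 'z': 79, 'y': 14}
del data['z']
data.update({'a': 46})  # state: {'c': 32, 'y': 14, 'a': 46}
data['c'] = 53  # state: {'c': 53, 'y': 14, 'a': 46}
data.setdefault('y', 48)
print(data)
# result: {'c': 53, 'y': 14, 'a': 46}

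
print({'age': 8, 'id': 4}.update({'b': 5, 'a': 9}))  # None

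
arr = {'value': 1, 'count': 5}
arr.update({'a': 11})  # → {'value': 1, 'count': 5, 'a': 11}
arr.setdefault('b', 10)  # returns 10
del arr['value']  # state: {'count': 5, 'a': 11, 'b': 10}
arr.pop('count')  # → 5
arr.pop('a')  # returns 11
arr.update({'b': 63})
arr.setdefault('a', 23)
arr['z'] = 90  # {'b': 63, 'a': 23, 'z': 90}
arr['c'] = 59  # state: {'b': 63, 'a': 23, 'z': 90, 'c': 59}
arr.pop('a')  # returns 23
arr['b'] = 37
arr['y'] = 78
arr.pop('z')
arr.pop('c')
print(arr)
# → {'b': 37, 'y': 78}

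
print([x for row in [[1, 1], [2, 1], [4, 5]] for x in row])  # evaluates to [1, 1, 2, 1, 4, 5]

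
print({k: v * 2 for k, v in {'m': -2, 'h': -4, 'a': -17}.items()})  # {'m': -4, 'h': -8, 'a': -34}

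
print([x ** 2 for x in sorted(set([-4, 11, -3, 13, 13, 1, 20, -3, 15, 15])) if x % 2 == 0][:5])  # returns [16, 400]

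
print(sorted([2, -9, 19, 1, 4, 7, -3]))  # [-9, -3, 1, 2, 4, 7, 19]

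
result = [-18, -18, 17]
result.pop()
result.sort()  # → [-18, -18]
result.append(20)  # [-18, -18, 20]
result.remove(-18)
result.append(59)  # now [-18, 20, 59]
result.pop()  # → 59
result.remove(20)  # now [-18]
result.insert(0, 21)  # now [21, -18]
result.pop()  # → -18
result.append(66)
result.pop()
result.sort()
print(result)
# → [21]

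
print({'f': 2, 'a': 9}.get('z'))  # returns None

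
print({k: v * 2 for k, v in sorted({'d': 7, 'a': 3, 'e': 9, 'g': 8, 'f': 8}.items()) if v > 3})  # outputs {'d': 14, 'e': 18, 'f': 16, 'g': 16}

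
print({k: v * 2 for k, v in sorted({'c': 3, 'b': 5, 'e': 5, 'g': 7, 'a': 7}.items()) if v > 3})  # {'a': 14, 'b': 10, 'e': 10, 'g': 14}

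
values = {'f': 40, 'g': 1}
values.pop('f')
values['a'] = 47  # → {'g': 1, 'a': 47}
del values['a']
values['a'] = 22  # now {'g': 1, 'a': 22}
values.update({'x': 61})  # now {'g': 1, 'a': 22, 'x': 61}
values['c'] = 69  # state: {'g': 1, 'a': 22, 'x': 61, 'c': 69}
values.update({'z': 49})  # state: {'g': 1, 'a': 22, 'x': 61, 'c': 69, 'z': 49}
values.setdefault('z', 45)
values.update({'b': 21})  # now {'g': 1, 'a': 22, 'x': 61, 'c': 69, 'z': 49, 'b': 21}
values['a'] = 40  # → {'g': 1, 'a': 40, 'x': 61, 'c': 69, 'z': 49, 'b': 21}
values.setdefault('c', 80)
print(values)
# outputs {'g': 1, 'a': 40, 'x': 61, 'c': 69, 'z': 49, 'b': 21}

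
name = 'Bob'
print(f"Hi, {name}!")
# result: Hi, Bob!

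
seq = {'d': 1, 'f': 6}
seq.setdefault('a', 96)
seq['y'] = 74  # {'d': 1, 'f': 6, 'a': 96, 'y': 74}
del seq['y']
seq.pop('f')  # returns 6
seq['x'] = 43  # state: {'d': 1, 'a': 96, 'x': 43}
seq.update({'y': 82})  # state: {'d': 1, 'a': 96, 'x': 43, 'y': 82}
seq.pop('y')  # 82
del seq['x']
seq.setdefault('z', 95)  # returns 95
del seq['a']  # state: {'d': 1, 'z': 95}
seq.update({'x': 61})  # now {'d': 1, 'z': 95, 'x': 61}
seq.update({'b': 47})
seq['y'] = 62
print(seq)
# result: {'d': 1, 'z': 95, 'x': 61, 'b': 47, 'y': 62}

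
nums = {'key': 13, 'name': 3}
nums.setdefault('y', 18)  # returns 18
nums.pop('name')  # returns 3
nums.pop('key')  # 13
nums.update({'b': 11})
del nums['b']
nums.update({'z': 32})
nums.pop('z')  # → 32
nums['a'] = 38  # {'y': 18, 'a': 38}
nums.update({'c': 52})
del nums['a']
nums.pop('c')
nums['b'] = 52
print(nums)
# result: {'y': 18, 'b': 52}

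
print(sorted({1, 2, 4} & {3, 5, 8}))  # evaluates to []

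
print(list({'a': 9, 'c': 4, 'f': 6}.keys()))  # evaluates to ['a', 'c', 'f']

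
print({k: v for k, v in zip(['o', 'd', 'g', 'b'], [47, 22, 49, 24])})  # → {'o': 47, 'd': 22, 'g': 49, 'b': 24}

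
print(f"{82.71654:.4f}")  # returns 82.7165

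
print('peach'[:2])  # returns pe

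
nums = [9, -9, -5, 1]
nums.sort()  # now [-9, -5, 1, 9]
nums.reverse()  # [9, 1, -5, -9]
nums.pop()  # -9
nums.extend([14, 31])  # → [9, 1, -5, 14, 31]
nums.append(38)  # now [9, 1, -5, 14, 31, 38]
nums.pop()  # 38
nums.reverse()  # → [31, 14, -5, 1, 9]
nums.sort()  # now [-5, 1, 9, 14, 31]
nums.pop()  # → 31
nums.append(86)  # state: [-5, 1, 9, 14, 86]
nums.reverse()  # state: [86, 14, 9, 1, -5]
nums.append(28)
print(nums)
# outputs [86, 14, 9, 1, -5, 28]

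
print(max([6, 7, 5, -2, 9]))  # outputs 9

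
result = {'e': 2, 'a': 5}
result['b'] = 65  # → {'e': 2, 'a': 5, 'b': 65}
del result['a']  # {'e': 2, 'b': 65}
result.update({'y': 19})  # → {'e': 2, 'b': 65, 'y': 19}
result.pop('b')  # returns 65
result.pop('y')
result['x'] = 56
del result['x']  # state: {'e': 2}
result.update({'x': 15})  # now {'e': 2, 'x': 15}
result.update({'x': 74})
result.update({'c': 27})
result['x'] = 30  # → {'e': 2, 'x': 30, 'c': 27}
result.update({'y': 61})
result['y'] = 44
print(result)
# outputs {'e': 2, 'x': 30, 'c': 27, 'y': 44}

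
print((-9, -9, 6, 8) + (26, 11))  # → (-9, -9, 6, 8, 26, 11)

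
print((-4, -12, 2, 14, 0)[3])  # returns 14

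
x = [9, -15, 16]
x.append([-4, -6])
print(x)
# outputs [9, -15, 16, [-4, -6]]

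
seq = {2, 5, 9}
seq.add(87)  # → {2, 5, 9, 87}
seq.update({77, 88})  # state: {2, 5, 9, 77, 87, 88}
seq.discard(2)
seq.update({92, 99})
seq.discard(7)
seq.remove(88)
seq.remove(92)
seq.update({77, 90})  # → {5, 9, 77, 87, 90, 99}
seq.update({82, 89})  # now {5, 9, 77, 82, 87, 89, 90, 99}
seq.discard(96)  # {5, 9, 77, 82, 87, 89, 90, 99}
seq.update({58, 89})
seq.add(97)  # {5, 9, 58, 77, 82, 87, 89, 90, 97, 99}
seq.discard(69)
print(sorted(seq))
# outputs [5, 9, 58, 77, 82, 87, 89, 90, 97, 99]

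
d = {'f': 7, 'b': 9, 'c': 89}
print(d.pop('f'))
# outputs 7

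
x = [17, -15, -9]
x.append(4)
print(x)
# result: [17, -15, -9, 4]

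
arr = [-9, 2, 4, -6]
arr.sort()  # [-9, -6, 2, 4]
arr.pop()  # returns 4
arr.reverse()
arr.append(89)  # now [2, -6, -9, 89]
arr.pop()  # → 89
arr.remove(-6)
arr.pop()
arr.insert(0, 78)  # [78, 2]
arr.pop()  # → 2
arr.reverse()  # [78]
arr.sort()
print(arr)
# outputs [78]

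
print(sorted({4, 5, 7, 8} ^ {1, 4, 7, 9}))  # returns [1, 5, 8, 9]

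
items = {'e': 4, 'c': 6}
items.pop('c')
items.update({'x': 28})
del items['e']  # {'x': 28}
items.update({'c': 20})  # {'x': 28, 'c': 20}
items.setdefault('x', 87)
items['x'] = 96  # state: {'x': 96, 'c': 20}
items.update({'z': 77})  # {'x': 96, 'c': 20, 'z': 77}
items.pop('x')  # 96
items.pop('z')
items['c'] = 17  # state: {'c': 17}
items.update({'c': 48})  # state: {'c': 48}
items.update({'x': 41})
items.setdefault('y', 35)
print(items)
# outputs {'c': 48, 'x': 41, 'y': 35}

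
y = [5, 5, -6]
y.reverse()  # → [-6, 5, 5]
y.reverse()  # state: [5, 5, -6]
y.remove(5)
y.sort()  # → [-6, 5]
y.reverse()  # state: [5, -6]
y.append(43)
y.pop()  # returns 43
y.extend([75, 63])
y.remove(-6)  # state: [5, 75, 63]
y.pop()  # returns 63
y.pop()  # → 75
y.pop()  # 5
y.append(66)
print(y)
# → [66]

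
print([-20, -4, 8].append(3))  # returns None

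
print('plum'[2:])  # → um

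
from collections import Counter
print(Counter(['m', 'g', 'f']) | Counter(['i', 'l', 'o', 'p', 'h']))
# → Counter({'m': 1, 'g': 1, 'f': 1, 'i': 1, 'l': 1, 'o': 1, 'p': 1, 'h': 1})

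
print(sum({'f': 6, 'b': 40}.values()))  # 46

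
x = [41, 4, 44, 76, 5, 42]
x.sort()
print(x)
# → [4, 5, 41, 42, 44, 76]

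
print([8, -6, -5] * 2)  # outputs [8, -6, -5, 8, -6, -5]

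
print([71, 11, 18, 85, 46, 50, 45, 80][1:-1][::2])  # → [11, 85, 50]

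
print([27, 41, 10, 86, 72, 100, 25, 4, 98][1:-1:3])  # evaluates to [41, 72, 4]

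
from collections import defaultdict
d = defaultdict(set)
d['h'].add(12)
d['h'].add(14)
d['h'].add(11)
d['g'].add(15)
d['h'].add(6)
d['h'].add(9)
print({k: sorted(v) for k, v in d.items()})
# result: {'h': [6, 9, 11, 12, 14], 'g': [15]}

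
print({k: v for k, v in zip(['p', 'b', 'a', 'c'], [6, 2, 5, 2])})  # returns {'p': 6, 'b': 2, 'a': 5, 'c': 2}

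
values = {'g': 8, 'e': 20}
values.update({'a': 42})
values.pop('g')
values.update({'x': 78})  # {'e': 20, 'a': 42, 'x': 78}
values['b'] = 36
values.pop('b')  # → 36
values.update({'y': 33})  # {'e': 20, 'a': 42, 'x': 78, 'y': 33}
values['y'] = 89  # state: {'e': 20, 'a': 42, 'x': 78, 'y': 89}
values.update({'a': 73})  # {'e': 20, 'a': 73, 'x': 78, 'y': 89}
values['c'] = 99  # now {'e': 20, 'a': 73, 'x': 78, 'y': 89, 'c': 99}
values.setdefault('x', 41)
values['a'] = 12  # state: {'e': 20, 'a': 12, 'x': 78, 'y': 89, 'c': 99}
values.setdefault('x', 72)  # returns 78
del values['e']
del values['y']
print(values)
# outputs {'a': 12, 'x': 78, 'c': 99}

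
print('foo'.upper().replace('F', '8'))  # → 8OO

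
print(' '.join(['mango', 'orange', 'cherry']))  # mango orange cherry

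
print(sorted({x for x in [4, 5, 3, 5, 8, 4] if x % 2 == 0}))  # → [4, 8]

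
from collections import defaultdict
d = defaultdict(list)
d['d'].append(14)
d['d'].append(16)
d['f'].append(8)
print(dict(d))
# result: {'d': [14, 16], 'f': [8]}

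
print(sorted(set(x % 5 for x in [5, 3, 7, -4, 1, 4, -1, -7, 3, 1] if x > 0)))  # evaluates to [0, 1, 2, 3, 4]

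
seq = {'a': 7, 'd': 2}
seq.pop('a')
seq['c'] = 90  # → {'d': 2, 'c': 90}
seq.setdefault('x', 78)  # 78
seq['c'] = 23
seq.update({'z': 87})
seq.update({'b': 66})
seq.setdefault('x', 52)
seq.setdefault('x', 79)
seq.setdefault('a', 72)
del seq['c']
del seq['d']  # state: {'x': 78, 'z': 87, 'b': 66, 'a': 72}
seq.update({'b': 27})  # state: {'x': 78, 'z': 87, 'b': 27, 'a': 72}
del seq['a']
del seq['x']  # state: {'z': 87, 'b': 27}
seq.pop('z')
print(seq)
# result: {'b': 27}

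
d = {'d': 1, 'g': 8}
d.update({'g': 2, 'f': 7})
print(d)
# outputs {'d': 1, 'g': 2, 'f': 7}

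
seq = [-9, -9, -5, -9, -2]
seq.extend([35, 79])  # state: [-9, -9, -5, -9, -2, 35, 79]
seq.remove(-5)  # [-9, -9, -9, -2, 35, 79]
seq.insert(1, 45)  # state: [-9, 45, -9, -9, -2, 35, 79]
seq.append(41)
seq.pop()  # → 41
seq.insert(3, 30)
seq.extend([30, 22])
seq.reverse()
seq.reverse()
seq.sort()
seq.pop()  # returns 79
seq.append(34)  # [-9, -9, -9, -2, 22, 30, 30, 35, 45, 34]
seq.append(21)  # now [-9, -9, -9, -2, 22, 30, 30, 35, 45, 34, 21]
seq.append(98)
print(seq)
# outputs [-9, -9, -9, -2, 22, 30, 30, 35, 45, 34, 21, 98]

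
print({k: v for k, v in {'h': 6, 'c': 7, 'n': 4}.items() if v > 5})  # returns {'h': 6, 'c': 7}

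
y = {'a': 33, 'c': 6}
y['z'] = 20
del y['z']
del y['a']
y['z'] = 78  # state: {'c': 6, 'z': 78}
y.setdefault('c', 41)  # 6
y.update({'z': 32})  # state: {'c': 6, 'z': 32}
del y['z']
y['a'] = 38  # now {'c': 6, 'a': 38}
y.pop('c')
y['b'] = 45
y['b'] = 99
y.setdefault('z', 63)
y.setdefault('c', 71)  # 71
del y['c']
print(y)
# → {'a': 38, 'b': 99, 'z': 63}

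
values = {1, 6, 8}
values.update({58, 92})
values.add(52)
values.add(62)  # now {1, 6, 8, 52, 58, 62, 92}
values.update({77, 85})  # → {1, 6, 8, 52, 58, 62, 77, 85, 92}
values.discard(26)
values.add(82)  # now {1, 6, 8, 52, 58, 62, 77, 82, 85, 92}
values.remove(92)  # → {1, 6, 8, 52, 58, 62, 77, 82, 85}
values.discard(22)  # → {1, 6, 8, 52, 58, 62, 77, 82, 85}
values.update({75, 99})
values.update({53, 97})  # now {1, 6, 8, 52, 53, 58, 62, 75, 77, 82, 85, 97, 99}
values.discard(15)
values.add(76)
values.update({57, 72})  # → {1, 6, 8, 52, 53, 57, 58, 62, 72, 75, 76, 77, 82, 85, 97, 99}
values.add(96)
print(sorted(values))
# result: [1, 6, 8, 52, 53, 57, 58, 62, 72, 75, 76, 77, 82, 85, 96, 97, 99]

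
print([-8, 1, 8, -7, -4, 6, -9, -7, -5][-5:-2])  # [-4, 6, -9]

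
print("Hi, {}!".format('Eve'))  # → Hi, Eve!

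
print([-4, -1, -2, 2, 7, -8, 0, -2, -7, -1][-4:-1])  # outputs [0, -2, -7]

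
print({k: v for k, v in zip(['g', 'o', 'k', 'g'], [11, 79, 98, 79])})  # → {'g': 79, 'o': 79, 'k': 98}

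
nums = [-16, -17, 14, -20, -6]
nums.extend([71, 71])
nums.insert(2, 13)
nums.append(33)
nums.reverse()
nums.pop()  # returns -16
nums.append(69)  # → [33, 71, 71, -6, -20, 14, 13, -17, 69]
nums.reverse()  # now [69, -17, 13, 14, -20, -6, 71, 71, 33]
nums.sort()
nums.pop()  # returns 71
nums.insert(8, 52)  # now [-20, -17, -6, 13, 14, 33, 69, 71, 52]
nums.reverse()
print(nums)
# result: [52, 71, 69, 33, 14, 13, -6, -17, -20]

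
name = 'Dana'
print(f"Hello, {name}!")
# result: Hello, Dana!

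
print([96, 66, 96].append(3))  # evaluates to None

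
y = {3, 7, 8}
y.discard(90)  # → {3, 7, 8}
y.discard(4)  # {3, 7, 8}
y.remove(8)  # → {3, 7}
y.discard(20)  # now {3, 7}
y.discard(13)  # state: {3, 7}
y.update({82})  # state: {3, 7, 82}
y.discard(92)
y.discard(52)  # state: {3, 7, 82}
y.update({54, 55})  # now {3, 7, 54, 55, 82}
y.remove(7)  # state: {3, 54, 55, 82}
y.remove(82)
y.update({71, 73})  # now {3, 54, 55, 71, 73}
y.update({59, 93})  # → {3, 54, 55, 59, 71, 73, 93}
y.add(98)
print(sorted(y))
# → [3, 54, 55, 59, 71, 73, 93, 98]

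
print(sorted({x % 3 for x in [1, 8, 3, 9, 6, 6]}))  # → [0, 1, 2]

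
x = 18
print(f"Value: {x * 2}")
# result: Value: 36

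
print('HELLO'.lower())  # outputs hello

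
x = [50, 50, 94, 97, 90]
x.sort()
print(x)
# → [50, 50, 90, 94, 97]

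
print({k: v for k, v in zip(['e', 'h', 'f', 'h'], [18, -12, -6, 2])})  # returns {'e': 18, 'h': 2, 'f': -6}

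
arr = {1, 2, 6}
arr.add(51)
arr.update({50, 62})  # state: {1, 2, 6, 50, 51, 62}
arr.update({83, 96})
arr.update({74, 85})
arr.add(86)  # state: {1, 2, 6, 50, 51, 62, 74, 83, 85, 86, 96}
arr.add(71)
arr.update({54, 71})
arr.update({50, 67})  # {1, 2, 6, 50, 51, 54, 62, 67, 71, 74, 83, 85, 86, 96}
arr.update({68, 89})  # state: {1, 2, 6, 50, 51, 54, 62, 67, 68, 71, 74, 83, 85, 86, 89, 96}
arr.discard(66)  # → {1, 2, 6, 50, 51, 54, 62, 67, 68, 71, 74, 83, 85, 86, 89, 96}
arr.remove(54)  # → {1, 2, 6, 50, 51, 62, 67, 68, 71, 74, 83, 85, 86, 89, 96}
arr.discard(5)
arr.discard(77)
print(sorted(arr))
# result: [1, 2, 6, 50, 51, 62, 67, 68, 71, 74, 83, 85, 86, 89, 96]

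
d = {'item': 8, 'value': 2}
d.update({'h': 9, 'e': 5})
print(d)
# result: {'item': 8, 'value': 2, 'h': 9, 'e': 5}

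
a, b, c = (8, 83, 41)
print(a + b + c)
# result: 132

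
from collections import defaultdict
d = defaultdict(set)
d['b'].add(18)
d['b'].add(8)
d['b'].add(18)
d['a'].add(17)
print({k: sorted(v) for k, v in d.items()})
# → {'b': [8, 18], 'a': [17]}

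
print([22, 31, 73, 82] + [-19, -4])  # [22, 31, 73, 82, -19, -4]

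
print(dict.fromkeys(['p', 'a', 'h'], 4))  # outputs {'p': 4, 'a': 4, 'h': 4}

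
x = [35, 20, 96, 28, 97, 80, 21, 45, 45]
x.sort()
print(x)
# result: [20, 21, 28, 35, 45, 45, 80, 96, 97]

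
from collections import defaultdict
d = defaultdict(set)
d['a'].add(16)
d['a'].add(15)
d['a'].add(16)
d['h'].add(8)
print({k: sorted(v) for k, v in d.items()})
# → {'a': [15, 16], 'h': [8]}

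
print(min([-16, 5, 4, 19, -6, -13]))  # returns -16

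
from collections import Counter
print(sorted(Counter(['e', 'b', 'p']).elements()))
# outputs ['b', 'e', 'p']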